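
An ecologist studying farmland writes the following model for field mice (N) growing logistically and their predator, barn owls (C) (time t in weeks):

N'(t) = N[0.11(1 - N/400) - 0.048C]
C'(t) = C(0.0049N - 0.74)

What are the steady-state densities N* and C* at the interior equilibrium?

From dC/dt = 0 with C > 0: 0.0049N* = 0.74, so N* = 151.
Substitute into dN/dt = 0: 0.11(1 - 151/400) = 0.048C*.
The bracket is 0.622, giving C* = 0.0685/0.048 = 1.43.

N* ≈ 151, C* ≈ 1.43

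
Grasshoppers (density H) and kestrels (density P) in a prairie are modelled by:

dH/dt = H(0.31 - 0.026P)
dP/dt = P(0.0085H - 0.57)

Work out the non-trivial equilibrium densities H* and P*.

Set dP/dt = 0 with P > 0: 0.0085H - 0.57 = 0, so H* = 0.57/0.0085 = 67.1.
Set dH/dt = 0 with H > 0: 0.31 - 0.026P = 0, so P* = 0.31/0.026 = 11.9.

H* ≈ 67.1, P* ≈ 11.9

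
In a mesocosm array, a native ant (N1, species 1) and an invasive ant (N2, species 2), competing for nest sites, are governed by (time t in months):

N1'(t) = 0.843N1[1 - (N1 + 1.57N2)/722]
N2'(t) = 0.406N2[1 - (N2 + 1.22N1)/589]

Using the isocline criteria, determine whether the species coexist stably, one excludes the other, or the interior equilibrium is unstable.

Compare the nullcline intercepts: K1/α12 = 722/1.57 = 460 < K2 = 589; K2/α21 = 589/1.22 = 483 < K1 = 722.
Since both are reversed, neither can invade when rare; the interior point is a saddle.

unstable coexistence (outcome depends on initial conditions)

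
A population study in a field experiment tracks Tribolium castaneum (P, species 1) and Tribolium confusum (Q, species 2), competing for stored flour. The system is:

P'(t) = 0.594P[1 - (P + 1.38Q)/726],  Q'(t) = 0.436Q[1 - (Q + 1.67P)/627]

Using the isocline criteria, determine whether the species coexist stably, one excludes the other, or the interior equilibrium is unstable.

Compare the nullcline intercepts: K1/α12 = 726/1.38 = 526 < K2 = 627; K2/α21 = 627/1.67 = 375 < K1 = 726.
Since both are reversed, neither can invade when rare; the interior point is a saddle.

unstable coexistence (outcome depends on initial conditions)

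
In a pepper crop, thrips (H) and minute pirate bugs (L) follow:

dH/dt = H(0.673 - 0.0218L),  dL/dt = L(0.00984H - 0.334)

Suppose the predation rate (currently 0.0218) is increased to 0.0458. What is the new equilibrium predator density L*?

L* ≈ 14.7

At the interior fixed point, setting dH/dt = 0 with H > 0 fixes L* = (prey growth rate)/(HL coefficient) — independent of the other coefficients.
With the change, L* = 0.673/0.0458 = 14.7; it falls from 30.9.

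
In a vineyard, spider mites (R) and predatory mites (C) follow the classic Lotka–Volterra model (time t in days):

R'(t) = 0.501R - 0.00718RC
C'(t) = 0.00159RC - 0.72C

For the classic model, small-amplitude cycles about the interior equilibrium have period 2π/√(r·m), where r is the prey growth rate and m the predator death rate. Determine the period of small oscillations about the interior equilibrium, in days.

T ≈ 10.5 days

Here r = 0.501 and m = 0.72, so r·m = 0.361.
ω = √0.361 = 0.601 per day, hence T = 2π/ω ≈ 10.5 days.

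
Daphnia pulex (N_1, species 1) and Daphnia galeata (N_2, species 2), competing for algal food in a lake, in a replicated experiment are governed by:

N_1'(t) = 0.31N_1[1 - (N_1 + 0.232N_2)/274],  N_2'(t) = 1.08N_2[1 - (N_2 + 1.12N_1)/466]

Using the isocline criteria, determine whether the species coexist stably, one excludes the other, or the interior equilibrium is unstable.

stable coexistence

Compare the nullcline intercepts: K1/α12 = 274/0.232 = 1180 > K2 = 466; K2/α21 = 466/1.12 = 416 > K1 = 274.
Since both inequalities hold, each species can invade when rare, so the interior equilibrium is stable.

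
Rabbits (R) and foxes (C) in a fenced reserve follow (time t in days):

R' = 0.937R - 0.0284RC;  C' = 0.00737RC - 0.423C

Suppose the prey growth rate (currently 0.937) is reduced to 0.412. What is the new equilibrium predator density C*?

C* ≈ 14.5

At the interior fixed point, setting dR/dt = 0 with R > 0 fixes C* = (prey growth rate)/(RC coefficient) — independent of the other coefficients.
With the change, C* = 0.412/0.0284 = 14.5; it falls from 33.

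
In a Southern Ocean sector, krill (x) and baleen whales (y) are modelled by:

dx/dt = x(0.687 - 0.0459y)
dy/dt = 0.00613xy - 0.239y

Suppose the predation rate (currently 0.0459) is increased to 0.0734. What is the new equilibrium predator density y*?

y* ≈ 9.36

At the interior fixed point, setting dx/dt = 0 with x > 0 fixes y* = (prey growth rate)/(xy coefficient) — independent of the other coefficients.
With the change, y* = 0.687/0.0734 = 9.36; it falls from 15.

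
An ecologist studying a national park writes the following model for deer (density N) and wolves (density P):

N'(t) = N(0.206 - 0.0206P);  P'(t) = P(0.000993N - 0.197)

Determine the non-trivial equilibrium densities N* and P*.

Set dP/dt = 0 with P > 0: 0.000993N - 0.197 = 0, so N* = 0.197/0.000993 = 198.
Set dN/dt = 0 with N > 0: 0.206 - 0.0206P = 0, so P* = 0.206/0.0206 = 10.

N* ≈ 198, P* ≈ 10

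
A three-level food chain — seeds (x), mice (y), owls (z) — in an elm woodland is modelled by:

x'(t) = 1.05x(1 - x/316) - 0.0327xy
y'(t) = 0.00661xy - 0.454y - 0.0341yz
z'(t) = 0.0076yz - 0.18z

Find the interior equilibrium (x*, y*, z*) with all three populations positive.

x* ≈ 82.9, y* ≈ 23.7, z* ≈ 2.76

From dz/dt = 0: 0.0076y* = 0.18, so y* = 23.7.
From dx/dt = 0: 1.05(1 - x*/316) = 0.0327·23.7, giving x* = 316·(1 - 0.738) = 82.9.
From dy/dt = 0: 0.00661·82.9 - 0.454 = 0.0341z*, so z* = 0.0941/0.0341 = 2.76.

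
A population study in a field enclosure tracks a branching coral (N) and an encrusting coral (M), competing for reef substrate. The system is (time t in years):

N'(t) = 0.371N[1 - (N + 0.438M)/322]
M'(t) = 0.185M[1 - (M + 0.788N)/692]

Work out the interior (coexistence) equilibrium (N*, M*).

N* ≈ 28.9, M* ≈ 669

Setting both brackets to zero gives the nullclines N + 0.438M = 322 and 0.788N + M = 692.
Substituting M = 692 - 0.788N into the first: N(1 - 0.438·0.788) = 322 - 0.438·692.
So N* = 18.9/0.655 = 28.9, and then M* = 692 - 0.788·28.9 = 669.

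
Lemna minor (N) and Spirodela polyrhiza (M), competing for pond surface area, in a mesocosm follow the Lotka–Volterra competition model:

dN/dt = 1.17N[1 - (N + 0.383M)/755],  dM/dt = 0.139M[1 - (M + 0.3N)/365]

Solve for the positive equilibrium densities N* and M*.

Setting both brackets to zero gives the nullclines N + 0.383M = 755 and 0.3N + M = 365.
Substituting M = 365 - 0.3N into the first: N(1 - 0.383·0.3) = 755 - 0.383·365.
So N* = 615/0.885 = 695, and then M* = 365 - 0.3·695 = 156.

N* ≈ 695, M* ≈ 156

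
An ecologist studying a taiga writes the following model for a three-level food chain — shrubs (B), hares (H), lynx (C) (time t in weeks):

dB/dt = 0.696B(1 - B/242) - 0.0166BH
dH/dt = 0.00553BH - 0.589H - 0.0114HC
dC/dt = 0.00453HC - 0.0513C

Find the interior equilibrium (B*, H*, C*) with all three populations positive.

From dC/dt = 0: 0.00453H* = 0.0513, so H* = 11.3.
From dB/dt = 0: 0.696(1 - B*/242) = 0.0166·11.3, giving B* = 242·(1 - 0.27) = 177.
From dH/dt = 0: 0.00553·177 - 0.589 = 0.0114C*, so C* = 0.388/0.0114 = 34.

B* ≈ 177, H* ≈ 11.3, C* ≈ 34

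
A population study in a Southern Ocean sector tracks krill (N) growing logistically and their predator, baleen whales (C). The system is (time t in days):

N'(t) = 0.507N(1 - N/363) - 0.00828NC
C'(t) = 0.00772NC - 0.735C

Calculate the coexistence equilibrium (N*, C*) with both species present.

From dC/dt = 0 with C > 0: 0.00772N* = 0.735, so N* = 95.2.
Substitute into dN/dt = 0: 0.507(1 - 95.2/363) = 0.00828C*.
The bracket is 0.738, giving C* = 0.374/0.00828 = 45.2.

N* ≈ 95.2, C* ≈ 45.2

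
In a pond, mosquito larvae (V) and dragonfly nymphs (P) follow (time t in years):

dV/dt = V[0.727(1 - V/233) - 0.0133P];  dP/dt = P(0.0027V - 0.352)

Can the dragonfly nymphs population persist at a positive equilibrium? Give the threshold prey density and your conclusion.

The predator equation gives dP/dt > 0 only when V > 0.352/0.0027 = 130.
Without the predator, V → K = 233. Since 233 > 130, the predator can invade and persist.

Threshold V = 130; K > 130, so yes, the predator persists.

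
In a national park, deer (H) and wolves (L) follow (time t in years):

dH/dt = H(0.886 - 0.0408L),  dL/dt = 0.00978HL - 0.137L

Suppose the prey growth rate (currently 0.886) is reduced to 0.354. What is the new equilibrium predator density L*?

At the interior fixed point, setting dH/dt = 0 with H > 0 fixes L* = (prey growth rate)/(HL coefficient) — independent of the other coefficients.
With the change, L* = 0.354/0.0408 = 8.68; it falls from 21.7.

L* ≈ 8.68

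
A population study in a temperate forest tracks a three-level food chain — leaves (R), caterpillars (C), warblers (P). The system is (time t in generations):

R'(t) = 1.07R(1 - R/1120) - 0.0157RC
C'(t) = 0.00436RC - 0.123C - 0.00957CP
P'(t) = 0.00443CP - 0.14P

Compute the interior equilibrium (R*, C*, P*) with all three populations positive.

R* ≈ 601, C* ≈ 31.6, P* ≈ 261

From dP/dt = 0: 0.00443C* = 0.14, so C* = 31.6.
From dR/dt = 0: 1.07(1 - R*/1120) = 0.0157·31.6, giving R* = 1120·(1 - 0.464) = 601.
From dC/dt = 0: 0.00436·601 - 0.123 = 0.00957P*, so P* = 2.5/0.00957 = 261.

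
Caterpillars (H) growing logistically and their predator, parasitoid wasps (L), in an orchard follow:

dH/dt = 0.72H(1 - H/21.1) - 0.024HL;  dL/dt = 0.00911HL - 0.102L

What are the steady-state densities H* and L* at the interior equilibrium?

H* ≈ 11.2, L* ≈ 14.1

From dL/dt = 0 with L > 0: 0.00911H* = 0.102, so H* = 11.2.
Substitute into dH/dt = 0: 0.72(1 - 11.2/21.1) = 0.024L*.
The bracket is 0.469, giving L* = 0.338/0.024 = 14.1.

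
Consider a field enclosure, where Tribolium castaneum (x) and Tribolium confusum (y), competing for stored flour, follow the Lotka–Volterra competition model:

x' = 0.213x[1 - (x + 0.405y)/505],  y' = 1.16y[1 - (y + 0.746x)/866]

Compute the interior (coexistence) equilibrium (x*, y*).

x* ≈ 221, y* ≈ 701

Setting both brackets to zero gives the nullclines x + 0.405y = 505 and 0.746x + y = 866.
Substituting y = 866 - 0.746x into the first: x(1 - 0.405·0.746) = 505 - 0.405·866.
So x* = 154/0.698 = 221, and then y* = 866 - 0.746·221 = 701.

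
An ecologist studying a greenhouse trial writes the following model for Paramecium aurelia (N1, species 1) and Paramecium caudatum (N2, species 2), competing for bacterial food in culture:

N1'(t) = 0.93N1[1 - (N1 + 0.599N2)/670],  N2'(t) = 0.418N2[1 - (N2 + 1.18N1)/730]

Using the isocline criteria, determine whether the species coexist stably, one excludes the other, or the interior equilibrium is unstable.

Compare the nullcline intercepts: K1/α12 = 670/0.599 = 1120 > K2 = 730; K2/α21 = 730/1.18 = 619 < K1 = 670.
Since the inequalities point opposite ways, species 1 can invade but species 2 cannot.

species 1 excludes species 2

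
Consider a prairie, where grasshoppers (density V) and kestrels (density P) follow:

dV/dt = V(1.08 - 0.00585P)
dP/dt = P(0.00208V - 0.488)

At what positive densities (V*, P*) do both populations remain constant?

Set dP/dt = 0 with P > 0: 0.00208V - 0.488 = 0, so V* = 0.488/0.00208 = 235.
Set dV/dt = 0 with V > 0: 1.08 - 0.00585P = 0, so P* = 1.08/0.00585 = 185.

V* ≈ 235, P* ≈ 185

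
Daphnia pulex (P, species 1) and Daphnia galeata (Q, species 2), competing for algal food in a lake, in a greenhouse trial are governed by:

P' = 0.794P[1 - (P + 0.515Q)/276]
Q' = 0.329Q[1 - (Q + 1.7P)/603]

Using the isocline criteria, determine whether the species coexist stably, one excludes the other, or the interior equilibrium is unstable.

species 2 excludes species 1

Compare the nullcline intercepts: K1/α12 = 276/0.515 = 536 < K2 = 603; K2/α21 = 603/1.7 = 355 > K1 = 276.
Since the inequalities point opposite ways, species 2 can invade but species 1 cannot.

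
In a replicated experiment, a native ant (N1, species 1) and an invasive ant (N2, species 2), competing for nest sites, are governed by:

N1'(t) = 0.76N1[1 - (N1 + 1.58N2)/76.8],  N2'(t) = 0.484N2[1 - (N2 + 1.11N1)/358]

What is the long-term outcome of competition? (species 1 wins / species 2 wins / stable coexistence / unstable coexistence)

species 2 excludes species 1

Compare the nullcline intercepts: K1/α12 = 76.8/1.58 = 48.6 < K2 = 358; K2/α21 = 358/1.11 = 323 > K1 = 76.8.
Since the inequalities point opposite ways, species 2 can invade but species 1 cannot.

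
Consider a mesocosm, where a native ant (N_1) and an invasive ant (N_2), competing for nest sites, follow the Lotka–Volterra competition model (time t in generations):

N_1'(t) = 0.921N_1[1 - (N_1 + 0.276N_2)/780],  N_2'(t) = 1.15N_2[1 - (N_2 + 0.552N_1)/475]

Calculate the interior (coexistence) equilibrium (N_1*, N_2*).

N_1* ≈ 766, N_2* ≈ 52.4

Setting both brackets to zero gives the nullclines N_1 + 0.276N_2 = 780 and 0.552N_1 + N_2 = 475.
Substituting N_2 = 475 - 0.552N_1 into the first: N_1(1 - 0.276·0.552) = 780 - 0.276·475.
So N_1* = 649/0.848 = 766, and then N_2* = 475 - 0.552·766 = 52.4.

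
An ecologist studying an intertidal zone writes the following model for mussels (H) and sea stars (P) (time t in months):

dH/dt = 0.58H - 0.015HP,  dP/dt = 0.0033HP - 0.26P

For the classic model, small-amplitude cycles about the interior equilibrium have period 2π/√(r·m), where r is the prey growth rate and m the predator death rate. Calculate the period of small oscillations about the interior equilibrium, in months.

Here r = 0.58 and m = 0.26, so r·m = 0.151.
ω = √0.151 = 0.388 per month, hence T = 2π/ω ≈ 16.2 months.

T ≈ 16.2 months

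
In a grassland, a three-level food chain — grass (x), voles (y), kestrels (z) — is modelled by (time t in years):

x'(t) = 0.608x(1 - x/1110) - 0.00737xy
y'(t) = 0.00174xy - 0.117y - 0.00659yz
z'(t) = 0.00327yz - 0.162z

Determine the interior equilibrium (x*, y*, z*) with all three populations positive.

x* ≈ 443, y* ≈ 49.5, z* ≈ 99.3

From dz/dt = 0: 0.00327y* = 0.162, so y* = 49.5.
From dx/dt = 0: 0.608(1 - x*/1110) = 0.00737·49.5, giving x* = 1110·(1 - 0.601) = 443.
From dy/dt = 0: 0.00174·443 - 0.117 = 0.00659z*, so z* = 0.655/0.00659 = 99.3.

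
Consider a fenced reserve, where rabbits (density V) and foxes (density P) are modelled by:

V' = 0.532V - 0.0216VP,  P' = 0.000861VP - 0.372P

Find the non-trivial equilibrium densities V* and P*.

Set dP/dt = 0 with P > 0: 0.000861V - 0.372 = 0, so V* = 0.372/0.000861 = 432.
Set dV/dt = 0 with V > 0: 0.532 - 0.0216P = 0, so P* = 0.532/0.0216 = 24.6.

V* ≈ 432, P* ≈ 24.6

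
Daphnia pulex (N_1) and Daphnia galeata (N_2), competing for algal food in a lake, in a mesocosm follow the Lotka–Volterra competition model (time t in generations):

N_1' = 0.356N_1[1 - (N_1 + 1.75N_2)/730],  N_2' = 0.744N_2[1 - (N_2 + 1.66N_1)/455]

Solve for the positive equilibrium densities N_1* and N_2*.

Setting both brackets to zero gives the nullclines N_1 + 1.75N_2 = 730 and 1.66N_1 + N_2 = 455.
Substituting N_2 = 455 - 1.66N_1 into the first: N_1(1 - 1.75·1.66) = 730 - 1.75·455.
So N_1* = -66.2/-1.9 = 34.8, and then N_2* = 455 - 1.66·34.8 = 397.

N_1* ≈ 34.8, N_2* ≈ 397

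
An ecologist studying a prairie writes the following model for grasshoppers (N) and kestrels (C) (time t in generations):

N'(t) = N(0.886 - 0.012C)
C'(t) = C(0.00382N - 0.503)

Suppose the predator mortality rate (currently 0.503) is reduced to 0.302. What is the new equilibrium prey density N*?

At the interior fixed point, setting dC/dt = 0 with C > 0 fixes N* = (predator death rate)/(NC coefficient) — independent of the other coefficients.
With the change, N* = 0.302/0.00382 = 79.1; it falls from 132.

N* ≈ 79.1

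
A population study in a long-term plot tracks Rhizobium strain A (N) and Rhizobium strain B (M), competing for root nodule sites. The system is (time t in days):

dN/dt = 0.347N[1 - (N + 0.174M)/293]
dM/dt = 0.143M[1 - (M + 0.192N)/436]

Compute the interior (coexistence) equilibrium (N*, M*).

N* ≈ 225, M* ≈ 393

Setting both brackets to zero gives the nullclines N + 0.174M = 293 and 0.192N + M = 436.
Substituting M = 436 - 0.192N into the first: N(1 - 0.174·0.192) = 293 - 0.174·436.
So N* = 217/0.967 = 225, and then M* = 436 - 0.192·225 = 393.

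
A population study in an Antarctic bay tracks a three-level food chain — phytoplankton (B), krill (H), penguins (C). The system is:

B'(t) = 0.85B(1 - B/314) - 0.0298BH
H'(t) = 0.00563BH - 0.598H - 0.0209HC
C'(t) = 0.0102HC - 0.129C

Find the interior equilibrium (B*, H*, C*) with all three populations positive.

B* ≈ 175, H* ≈ 12.6, C* ≈ 18.5

From dC/dt = 0: 0.0102H* = 0.129, so H* = 12.6.
From dB/dt = 0: 0.85(1 - B*/314) = 0.0298·12.6, giving B* = 314·(1 - 0.443) = 175.
From dH/dt = 0: 0.00563·175 - 0.598 = 0.0209C*, so C* = 0.386/0.0209 = 18.5.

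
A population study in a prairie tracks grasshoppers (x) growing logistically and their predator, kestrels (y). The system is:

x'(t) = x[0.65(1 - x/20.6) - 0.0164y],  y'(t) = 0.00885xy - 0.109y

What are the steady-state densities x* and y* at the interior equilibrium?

From dy/dt = 0 with y > 0: 0.00885x* = 0.109, so x* = 12.3.
Substitute into dx/dt = 0: 0.65(1 - 12.3/20.6) = 0.0164y*.
The bracket is 0.402, giving y* = 0.261/0.0164 = 15.9.

x* ≈ 12.3, y* ≈ 15.9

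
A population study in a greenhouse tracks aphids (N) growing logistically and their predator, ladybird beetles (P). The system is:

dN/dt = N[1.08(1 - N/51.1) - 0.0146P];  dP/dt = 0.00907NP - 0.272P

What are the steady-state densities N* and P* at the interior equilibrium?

From dP/dt = 0 with P > 0: 0.00907N* = 0.272, so N* = 30.
Substitute into dN/dt = 0: 1.08(1 - 30/51.1) = 0.0146P*.
The bracket is 0.413, giving P* = 0.446/0.0146 = 30.6.

N* ≈ 30, P* ≈ 30.6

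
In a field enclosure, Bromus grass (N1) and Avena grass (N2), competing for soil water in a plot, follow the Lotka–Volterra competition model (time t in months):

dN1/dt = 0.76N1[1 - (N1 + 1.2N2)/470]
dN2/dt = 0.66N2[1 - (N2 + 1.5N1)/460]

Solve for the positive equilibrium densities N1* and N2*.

N1* ≈ 103, N2* ≈ 306

Setting both brackets to zero gives the nullclines N1 + 1.2N2 = 470 and 1.5N1 + N2 = 460.
Substituting N2 = 460 - 1.5N1 into the first: N1(1 - 1.2·1.5) = 470 - 1.2·460.
So N1* = -82/-0.8 = 103, and then N2* = 460 - 1.5·103 = 306.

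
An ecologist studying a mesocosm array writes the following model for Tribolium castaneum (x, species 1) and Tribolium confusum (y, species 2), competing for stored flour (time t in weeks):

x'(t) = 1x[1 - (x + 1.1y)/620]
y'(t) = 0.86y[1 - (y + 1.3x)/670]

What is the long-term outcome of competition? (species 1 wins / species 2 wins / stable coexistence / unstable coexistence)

Compare the nullcline intercepts: K1/α12 = 620/1.1 = 564 < K2 = 670; K2/α21 = 670/1.3 = 515 < K1 = 620.
Since both are reversed, neither can invade when rare; the interior point is a saddle.

unstable coexistence (outcome depends on initial conditions)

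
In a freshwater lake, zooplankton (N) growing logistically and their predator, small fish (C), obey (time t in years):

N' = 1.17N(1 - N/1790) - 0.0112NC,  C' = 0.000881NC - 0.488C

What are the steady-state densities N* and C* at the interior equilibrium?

N* ≈ 554, C* ≈ 72.1

From dC/dt = 0 with C > 0: 0.000881N* = 0.488, so N* = 554.
Substitute into dN/dt = 0: 1.17(1 - 554/1790) = 0.0112C*.
The bracket is 0.691, giving C* = 0.808/0.0112 = 72.1.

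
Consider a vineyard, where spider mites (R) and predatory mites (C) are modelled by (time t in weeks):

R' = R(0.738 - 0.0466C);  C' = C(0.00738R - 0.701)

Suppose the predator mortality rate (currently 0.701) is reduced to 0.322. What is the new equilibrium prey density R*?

At the interior fixed point, setting dC/dt = 0 with C > 0 fixes R* = (predator death rate)/(RC coefficient) — independent of the other coefficients.
With the change, R* = 0.322/0.00738 = 43.6; it falls from 95.

R* ≈ 43.6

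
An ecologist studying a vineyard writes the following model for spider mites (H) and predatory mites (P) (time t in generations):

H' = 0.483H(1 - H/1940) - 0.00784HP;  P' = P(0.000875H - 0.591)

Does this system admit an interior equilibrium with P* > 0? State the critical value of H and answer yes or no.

Threshold H = 675; K > 675, so yes, the predator persists.

The predator equation gives dP/dt > 0 only when H > 0.591/0.000875 = 675.
Without the predator, H → K = 1940. Since 1940 > 675, the predator can invade and persist.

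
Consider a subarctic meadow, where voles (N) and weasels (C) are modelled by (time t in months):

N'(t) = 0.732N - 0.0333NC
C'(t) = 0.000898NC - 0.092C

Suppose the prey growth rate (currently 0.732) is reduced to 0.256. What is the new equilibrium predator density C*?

C* ≈ 7.69

At the interior fixed point, setting dN/dt = 0 with N > 0 fixes C* = (prey growth rate)/(NC coefficient) — independent of the other coefficients.
With the change, C* = 0.256/0.0333 = 7.69; it falls from 22.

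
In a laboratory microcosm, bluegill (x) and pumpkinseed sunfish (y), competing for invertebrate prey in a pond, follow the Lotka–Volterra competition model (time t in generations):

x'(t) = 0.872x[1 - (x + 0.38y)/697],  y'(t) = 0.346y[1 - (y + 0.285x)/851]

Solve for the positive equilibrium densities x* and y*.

Setting both brackets to zero gives the nullclines x + 0.38y = 697 and 0.285x + y = 851.
Substituting y = 851 - 0.285x into the first: x(1 - 0.38·0.285) = 697 - 0.38·851.
So x* = 374/0.892 = 419, and then y* = 851 - 0.285·419 = 732.

x* ≈ 419, y* ≈ 732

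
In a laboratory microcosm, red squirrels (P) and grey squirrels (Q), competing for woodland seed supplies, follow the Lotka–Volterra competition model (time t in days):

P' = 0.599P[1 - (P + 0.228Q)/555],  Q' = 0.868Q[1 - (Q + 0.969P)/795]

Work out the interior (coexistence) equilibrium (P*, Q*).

Setting both brackets to zero gives the nullclines P + 0.228Q = 555 and 0.969P + Q = 795.
Substituting Q = 795 - 0.969P into the first: P(1 - 0.228·0.969) = 555 - 0.228·795.
So P* = 374/0.779 = 480, and then Q* = 795 - 0.969·480 = 330.

P* ≈ 480, Q* ≈ 330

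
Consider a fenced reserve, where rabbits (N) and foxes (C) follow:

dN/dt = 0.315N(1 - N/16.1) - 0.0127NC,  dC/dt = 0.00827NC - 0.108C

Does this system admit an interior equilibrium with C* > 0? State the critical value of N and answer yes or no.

Threshold N = 13.1; K > 13.1, so yes, the predator persists.

The predator equation gives dC/dt > 0 only when N > 0.108/0.00827 = 13.1.
Without the predator, N → K = 16.1. Since 16.1 > 13.1, the predator can invade and persist.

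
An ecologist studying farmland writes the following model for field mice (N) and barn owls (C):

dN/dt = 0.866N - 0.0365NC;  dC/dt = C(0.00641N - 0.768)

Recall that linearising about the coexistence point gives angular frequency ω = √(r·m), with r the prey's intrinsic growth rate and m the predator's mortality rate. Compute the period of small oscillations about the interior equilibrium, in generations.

T ≈ 7.7 generations

Here r = 0.866 and m = 0.768, so r·m = 0.665.
ω = √0.665 = 0.816 per generation, hence T = 2π/ω ≈ 7.7 generations.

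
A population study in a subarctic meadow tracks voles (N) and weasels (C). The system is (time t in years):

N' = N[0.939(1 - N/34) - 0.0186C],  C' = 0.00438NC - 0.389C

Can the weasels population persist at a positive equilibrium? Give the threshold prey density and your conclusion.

The predator equation gives dC/dt > 0 only when N > 0.389/0.00438 = 88.8.
Without the predator, N → K = 34. Since 34 < 88.8, the predator cannot invade.

Threshold N = 88.8; K < 88.8, so no, the predator goes extinct.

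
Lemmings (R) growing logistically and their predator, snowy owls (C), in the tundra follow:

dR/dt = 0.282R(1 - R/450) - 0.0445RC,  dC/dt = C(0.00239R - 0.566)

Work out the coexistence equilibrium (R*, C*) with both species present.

R* ≈ 237, C* ≈ 3

From dC/dt = 0 with C > 0: 0.00239R* = 0.566, so R* = 237.
Substitute into dR/dt = 0: 0.282(1 - 237/450) = 0.0445C*.
The bracket is 0.474, giving C* = 0.134/0.0445 = 3.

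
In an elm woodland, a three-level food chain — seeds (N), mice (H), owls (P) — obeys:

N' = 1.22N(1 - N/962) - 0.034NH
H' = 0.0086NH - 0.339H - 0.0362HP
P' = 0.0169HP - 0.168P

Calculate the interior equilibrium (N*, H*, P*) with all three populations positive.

N* ≈ 695, H* ≈ 9.94, P* ≈ 156

From dP/dt = 0: 0.0169H* = 0.168, so H* = 9.94.
From dN/dt = 0: 1.22(1 - N*/962) = 0.034·9.94, giving N* = 962·(1 - 0.277) = 695.
From dH/dt = 0: 0.0086·695 - 0.339 = 0.0362P*, so P* = 5.64/0.0362 = 156.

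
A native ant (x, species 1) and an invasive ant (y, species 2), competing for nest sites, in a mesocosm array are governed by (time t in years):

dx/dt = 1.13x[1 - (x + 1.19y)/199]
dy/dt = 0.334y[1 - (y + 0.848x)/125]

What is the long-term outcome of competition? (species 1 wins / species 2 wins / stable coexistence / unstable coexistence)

species 1 excludes species 2

Compare the nullcline intercepts: K1/α12 = 199/1.19 = 167 > K2 = 125; K2/α21 = 125/0.848 = 147 < K1 = 199.
Since the inequalities point opposite ways, species 1 can invade but species 2 cannot.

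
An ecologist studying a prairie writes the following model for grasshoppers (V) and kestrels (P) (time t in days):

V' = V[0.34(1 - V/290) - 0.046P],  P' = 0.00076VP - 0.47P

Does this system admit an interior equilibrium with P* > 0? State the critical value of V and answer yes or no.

Threshold V = 618; K < 618, so no, the predator goes extinct.

The predator equation gives dP/dt > 0 only when V > 0.47/0.00076 = 618.
Without the predator, V → K = 290. Since 290 < 618, the predator cannot invade.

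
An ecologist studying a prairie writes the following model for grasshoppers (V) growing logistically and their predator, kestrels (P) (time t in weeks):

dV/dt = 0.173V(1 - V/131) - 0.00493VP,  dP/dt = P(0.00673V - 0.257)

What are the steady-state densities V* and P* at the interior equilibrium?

V* ≈ 38.2, P* ≈ 24.9

From dP/dt = 0 with P > 0: 0.00673V* = 0.257, so V* = 38.2.
Substitute into dV/dt = 0: 0.173(1 - 38.2/131) = 0.00493P*.
The bracket is 0.708, giving P* = 0.123/0.00493 = 24.9.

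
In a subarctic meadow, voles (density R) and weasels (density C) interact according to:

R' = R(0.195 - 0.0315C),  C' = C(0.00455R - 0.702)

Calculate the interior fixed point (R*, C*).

Set dC/dt = 0 with C > 0: 0.00455R - 0.702 = 0, so R* = 0.702/0.00455 = 154.
Set dR/dt = 0 with R > 0: 0.195 - 0.0315C = 0, so C* = 0.195/0.0315 = 6.19.

R* ≈ 154, C* ≈ 6.19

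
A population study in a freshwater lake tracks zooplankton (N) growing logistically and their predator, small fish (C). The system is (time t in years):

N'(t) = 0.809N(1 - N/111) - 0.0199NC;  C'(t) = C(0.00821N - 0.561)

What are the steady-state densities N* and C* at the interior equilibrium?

N* ≈ 68.3, C* ≈ 15.6

From dC/dt = 0 with C > 0: 0.00821N* = 0.561, so N* = 68.3.
Substitute into dN/dt = 0: 0.809(1 - 68.3/111) = 0.0199C*.
The bracket is 0.384, giving C* = 0.311/0.0199 = 15.6.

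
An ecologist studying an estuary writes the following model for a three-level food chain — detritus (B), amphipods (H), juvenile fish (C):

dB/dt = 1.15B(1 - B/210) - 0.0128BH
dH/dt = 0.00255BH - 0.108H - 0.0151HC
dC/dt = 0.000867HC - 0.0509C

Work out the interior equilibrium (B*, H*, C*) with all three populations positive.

B* ≈ 72.8, H* ≈ 58.7, C* ≈ 5.14

From dC/dt = 0: 0.000867H* = 0.0509, so H* = 58.7.
From dB/dt = 0: 1.15(1 - B*/210) = 0.0128·58.7, giving B* = 210·(1 - 0.653) = 72.8.
From dH/dt = 0: 0.00255·72.8 - 0.108 = 0.0151C*, so C* = 0.0776/0.0151 = 5.14.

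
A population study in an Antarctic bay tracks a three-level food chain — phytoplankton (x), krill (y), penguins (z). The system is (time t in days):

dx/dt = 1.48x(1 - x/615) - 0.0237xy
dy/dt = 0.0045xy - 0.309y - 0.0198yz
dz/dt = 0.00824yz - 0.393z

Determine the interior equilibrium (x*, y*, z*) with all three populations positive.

From dz/dt = 0: 0.00824y* = 0.393, so y* = 47.7.
From dx/dt = 0: 1.48(1 - x*/615) = 0.0237·47.7, giving x* = 615·(1 - 0.764) = 145.
From dy/dt = 0: 0.0045·145 - 0.309 = 0.0198z*, so z* = 0.345/0.0198 = 17.4.

x* ≈ 145, y* ≈ 47.7, z* ≈ 17.4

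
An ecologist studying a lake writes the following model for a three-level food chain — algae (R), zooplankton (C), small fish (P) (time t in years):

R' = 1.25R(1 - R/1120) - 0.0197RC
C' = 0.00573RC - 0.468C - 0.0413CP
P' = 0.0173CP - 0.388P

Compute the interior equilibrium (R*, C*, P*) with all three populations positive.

R* ≈ 724, C* ≈ 22.4, P* ≈ 89.1

From dP/dt = 0: 0.0173C* = 0.388, so C* = 22.4.
From dR/dt = 0: 1.25(1 - R*/1120) = 0.0197·22.4, giving R* = 1120·(1 - 0.353) = 724.
From dC/dt = 0: 0.00573·724 - 0.468 = 0.0413P*, so P* = 3.68/0.0413 = 89.1.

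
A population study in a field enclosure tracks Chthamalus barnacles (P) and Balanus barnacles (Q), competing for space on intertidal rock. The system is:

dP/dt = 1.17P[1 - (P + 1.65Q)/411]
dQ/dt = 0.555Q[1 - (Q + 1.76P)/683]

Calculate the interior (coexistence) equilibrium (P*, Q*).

Setting both brackets to zero gives the nullclines P + 1.65Q = 411 and 1.76P + Q = 683.
Substituting Q = 683 - 1.76P into the first: P(1 - 1.65·1.76) = 411 - 1.65·683.
So P* = -716/-1.9 = 376, and then Q* = 683 - 1.76·376 = 21.2.

P* ≈ 376, Q* ≈ 21.2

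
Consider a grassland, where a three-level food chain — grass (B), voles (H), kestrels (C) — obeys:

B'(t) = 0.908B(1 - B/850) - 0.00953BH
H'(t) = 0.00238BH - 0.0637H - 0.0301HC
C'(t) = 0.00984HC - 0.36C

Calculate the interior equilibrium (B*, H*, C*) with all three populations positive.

B* ≈ 524, H* ≈ 36.6, C* ≈ 39.3

From dC/dt = 0: 0.00984H* = 0.36, so H* = 36.6.
From dB/dt = 0: 0.908(1 - B*/850) = 0.00953·36.6, giving B* = 850·(1 - 0.384) = 524.
From dH/dt = 0: 0.00238·524 - 0.0637 = 0.0301C*, so C* = 1.18/0.0301 = 39.3.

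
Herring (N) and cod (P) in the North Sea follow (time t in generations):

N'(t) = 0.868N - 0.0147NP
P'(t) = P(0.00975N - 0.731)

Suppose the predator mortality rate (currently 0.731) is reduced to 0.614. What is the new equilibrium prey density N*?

N* ≈ 63

At the interior fixed point, setting dP/dt = 0 with P > 0 fixes N* = (predator death rate)/(NP coefficient) — independent of the other coefficients.
With the change, N* = 0.614/0.00975 = 63; it falls from 75.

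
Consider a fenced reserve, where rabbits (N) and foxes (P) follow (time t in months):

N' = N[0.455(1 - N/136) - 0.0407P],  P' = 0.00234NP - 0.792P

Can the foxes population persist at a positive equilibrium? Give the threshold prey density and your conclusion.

The predator equation gives dP/dt > 0 only when N > 0.792/0.00234 = 338.
Without the predator, N → K = 136. Since 136 < 338, the predator cannot invade.

Threshold N = 338; K < 338, so no, the predator goes extinct.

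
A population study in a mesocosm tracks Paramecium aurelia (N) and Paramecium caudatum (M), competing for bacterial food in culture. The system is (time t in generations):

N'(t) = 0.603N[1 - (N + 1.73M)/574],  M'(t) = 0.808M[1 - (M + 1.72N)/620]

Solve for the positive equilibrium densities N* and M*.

Setting both brackets to zero gives the nullclines N + 1.73M = 574 and 1.72N + M = 620.
Substituting M = 620 - 1.72N into the first: N(1 - 1.73·1.72) = 574 - 1.73·620.
So N* = -499/-1.98 = 252, and then M* = 620 - 1.72·252 = 186.

N* ≈ 252, M* ≈ 186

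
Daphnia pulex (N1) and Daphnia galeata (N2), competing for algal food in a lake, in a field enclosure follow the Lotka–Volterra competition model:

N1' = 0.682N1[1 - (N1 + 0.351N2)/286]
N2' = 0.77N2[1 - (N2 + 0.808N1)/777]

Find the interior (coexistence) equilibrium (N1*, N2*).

N1* ≈ 18.5, N2* ≈ 762

Setting both brackets to zero gives the nullclines N1 + 0.351N2 = 286 and 0.808N1 + N2 = 777.
Substituting N2 = 777 - 0.808N1 into the first: N1(1 - 0.351·0.808) = 286 - 0.351·777.
So N1* = 13.3/0.716 = 18.5, and then N2* = 777 - 0.808·18.5 = 762.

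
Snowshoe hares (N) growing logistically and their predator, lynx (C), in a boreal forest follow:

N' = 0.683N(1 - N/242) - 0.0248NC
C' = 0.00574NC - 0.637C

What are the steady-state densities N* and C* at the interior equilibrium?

From dC/dt = 0 with C > 0: 0.00574N* = 0.637, so N* = 111.
Substitute into dN/dt = 0: 0.683(1 - 111/242) = 0.0248C*.
The bracket is 0.541, giving C* = 0.37/0.0248 = 14.9.

N* ≈ 111, C* ≈ 14.9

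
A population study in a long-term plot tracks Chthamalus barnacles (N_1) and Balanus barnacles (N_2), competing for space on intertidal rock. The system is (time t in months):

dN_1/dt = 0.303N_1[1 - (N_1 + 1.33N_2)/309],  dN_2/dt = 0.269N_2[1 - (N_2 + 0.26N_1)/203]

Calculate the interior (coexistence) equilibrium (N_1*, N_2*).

Setting both brackets to zero gives the nullclines N_1 + 1.33N_2 = 309 and 0.26N_1 + N_2 = 203.
Substituting N_2 = 203 - 0.26N_1 into the first: N_1(1 - 1.33·0.26) = 309 - 1.33·203.
So N_1* = 39/0.654 = 59.6, and then N_2* = 203 - 0.26·59.6 = 187.

N_1* ≈ 59.6, N_2* ≈ 187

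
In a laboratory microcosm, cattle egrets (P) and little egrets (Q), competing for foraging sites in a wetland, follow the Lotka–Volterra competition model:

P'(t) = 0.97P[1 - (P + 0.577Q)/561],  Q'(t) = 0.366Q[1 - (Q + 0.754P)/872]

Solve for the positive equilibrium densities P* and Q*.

P* ≈ 102, Q* ≈ 795

Setting both brackets to zero gives the nullclines P + 0.577Q = 561 and 0.754P + Q = 872.
Substituting Q = 872 - 0.754P into the first: P(1 - 0.577·0.754) = 561 - 0.577·872.
So P* = 57.9/0.565 = 102, and then Q* = 872 - 0.754·102 = 795.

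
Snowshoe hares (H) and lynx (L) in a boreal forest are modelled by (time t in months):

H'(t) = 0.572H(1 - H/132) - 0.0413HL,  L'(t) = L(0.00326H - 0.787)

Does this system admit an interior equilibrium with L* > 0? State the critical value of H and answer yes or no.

Threshold H = 241; K < 241, so no, the predator goes extinct.

The predator equation gives dL/dt > 0 only when H > 0.787/0.00326 = 241.
Without the predator, H → K = 132. Since 132 < 241, the predator cannot invade.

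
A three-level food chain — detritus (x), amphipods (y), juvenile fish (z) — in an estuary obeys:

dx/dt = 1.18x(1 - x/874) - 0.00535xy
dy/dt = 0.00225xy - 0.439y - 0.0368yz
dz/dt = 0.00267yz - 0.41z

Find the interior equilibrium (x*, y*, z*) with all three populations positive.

x* ≈ 266, y* ≈ 154, z* ≈ 4.3

From dz/dt = 0: 0.00267y* = 0.41, so y* = 154.
From dx/dt = 0: 1.18(1 - x*/874) = 0.00535·154, giving x* = 874·(1 - 0.696) = 266.
From dy/dt = 0: 0.00225·266 - 0.439 = 0.0368z*, so z* = 0.158/0.0368 = 4.3.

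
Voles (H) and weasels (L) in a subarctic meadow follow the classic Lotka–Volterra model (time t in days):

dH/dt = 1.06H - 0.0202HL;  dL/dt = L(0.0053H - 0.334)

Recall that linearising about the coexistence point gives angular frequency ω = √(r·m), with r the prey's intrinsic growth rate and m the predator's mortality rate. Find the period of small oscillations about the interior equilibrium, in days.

T ≈ 10.6 days

Here r = 1.06 and m = 0.334, so r·m = 0.354.
ω = √0.354 = 0.595 per day, hence T = 2π/ω ≈ 10.6 days.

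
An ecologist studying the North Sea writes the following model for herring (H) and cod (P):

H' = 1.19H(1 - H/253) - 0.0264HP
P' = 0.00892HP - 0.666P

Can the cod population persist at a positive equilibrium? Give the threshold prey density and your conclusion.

The predator equation gives dP/dt > 0 only when H > 0.666/0.00892 = 74.7.
Without the predator, H → K = 253. Since 253 > 74.7, the predator can invade and persist.

Threshold H = 74.7; K > 74.7, so yes, the predator persists.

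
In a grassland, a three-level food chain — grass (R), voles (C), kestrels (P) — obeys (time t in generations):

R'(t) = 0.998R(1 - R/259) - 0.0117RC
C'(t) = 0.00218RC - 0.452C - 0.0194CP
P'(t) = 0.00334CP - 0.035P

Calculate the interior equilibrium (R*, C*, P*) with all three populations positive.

From dP/dt = 0: 0.00334C* = 0.035, so C* = 10.5.
From dR/dt = 0: 0.998(1 - R*/259) = 0.0117·10.5, giving R* = 259·(1 - 0.123) = 227.
From dC/dt = 0: 0.00218·227 - 0.452 = 0.0194P*, so P* = 0.0433/0.0194 = 2.23.

R* ≈ 227, C* ≈ 10.5, P* ≈ 2.23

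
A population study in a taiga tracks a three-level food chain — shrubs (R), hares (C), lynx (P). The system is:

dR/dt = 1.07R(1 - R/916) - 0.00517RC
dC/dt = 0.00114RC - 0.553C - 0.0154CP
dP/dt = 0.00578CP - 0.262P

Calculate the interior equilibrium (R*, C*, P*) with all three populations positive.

R* ≈ 715, C* ≈ 45.3, P* ≈ 17

From dP/dt = 0: 0.00578C* = 0.262, so C* = 45.3.
From dR/dt = 0: 1.07(1 - R*/916) = 0.00517·45.3, giving R* = 916·(1 - 0.219) = 715.
From dC/dt = 0: 0.00114·715 - 0.553 = 0.0154P*, so P* = 0.263/0.0154 = 17.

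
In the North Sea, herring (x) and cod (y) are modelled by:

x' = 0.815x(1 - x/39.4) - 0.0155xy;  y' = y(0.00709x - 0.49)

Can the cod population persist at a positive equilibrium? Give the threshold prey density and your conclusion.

Threshold x = 69.1; K < 69.1, so no, the predator goes extinct.

The predator equation gives dy/dt > 0 only when x > 0.49/0.00709 = 69.1.
Without the predator, x → K = 39.4. Since 39.4 < 69.1, the predator cannot invade.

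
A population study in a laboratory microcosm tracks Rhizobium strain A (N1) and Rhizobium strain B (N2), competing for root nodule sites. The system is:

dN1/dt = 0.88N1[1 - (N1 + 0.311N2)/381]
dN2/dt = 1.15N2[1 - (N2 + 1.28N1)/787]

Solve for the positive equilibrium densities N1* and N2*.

N1* ≈ 226, N2* ≈ 497

Setting both brackets to zero gives the nullclines N1 + 0.311N2 = 381 and 1.28N1 + N2 = 787.
Substituting N2 = 787 - 1.28N1 into the first: N1(1 - 0.311·1.28) = 381 - 0.311·787.
So N1* = 136/0.602 = 226, and then N2* = 787 - 1.28·226 = 497.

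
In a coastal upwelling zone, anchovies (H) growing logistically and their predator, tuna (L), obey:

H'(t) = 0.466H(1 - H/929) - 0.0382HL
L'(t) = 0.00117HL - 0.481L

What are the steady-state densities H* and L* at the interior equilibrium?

From dL/dt = 0 with L > 0: 0.00117H* = 0.481, so H* = 411.
Substitute into dH/dt = 0: 0.466(1 - 411/929) = 0.0382L*.
The bracket is 0.557, giving L* = 0.26/0.0382 = 6.8.

H* ≈ 411, L* ≈ 6.8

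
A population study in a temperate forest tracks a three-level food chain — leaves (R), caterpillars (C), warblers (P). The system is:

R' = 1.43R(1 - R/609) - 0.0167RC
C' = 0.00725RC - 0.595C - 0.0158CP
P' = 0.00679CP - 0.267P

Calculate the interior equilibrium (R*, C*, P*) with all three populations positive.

From dP/dt = 0: 0.00679C* = 0.267, so C* = 39.3.
From dR/dt = 0: 1.43(1 - R*/609) = 0.0167·39.3, giving R* = 609·(1 - 0.459) = 329.
From dC/dt = 0: 0.00725·329 - 0.595 = 0.0158P*, so P* = 1.79/0.0158 = 113.

R* ≈ 329, C* ≈ 39.3, P* ≈ 113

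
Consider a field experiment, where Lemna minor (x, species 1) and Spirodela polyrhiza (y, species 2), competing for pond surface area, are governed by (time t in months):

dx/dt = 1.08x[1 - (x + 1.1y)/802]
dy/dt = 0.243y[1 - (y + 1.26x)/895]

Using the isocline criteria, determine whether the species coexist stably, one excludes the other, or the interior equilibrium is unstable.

unstable coexistence (outcome depends on initial conditions)

Compare the nullcline intercepts: K1/α12 = 802/1.1 = 729 < K2 = 895; K2/α21 = 895/1.26 = 710 < K1 = 802.
Since both are reversed, neither can invade when rare; the interior point is a saddle.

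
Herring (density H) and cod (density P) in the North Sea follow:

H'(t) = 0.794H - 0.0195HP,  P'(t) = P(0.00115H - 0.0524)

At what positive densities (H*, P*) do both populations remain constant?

H* ≈ 45.6, P* ≈ 40.7

Set dP/dt = 0 with P > 0: 0.00115H - 0.0524 = 0, so H* = 0.0524/0.00115 = 45.6.
Set dH/dt = 0 with H > 0: 0.794 - 0.0195P = 0, so P* = 0.794/0.0195 = 40.7.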